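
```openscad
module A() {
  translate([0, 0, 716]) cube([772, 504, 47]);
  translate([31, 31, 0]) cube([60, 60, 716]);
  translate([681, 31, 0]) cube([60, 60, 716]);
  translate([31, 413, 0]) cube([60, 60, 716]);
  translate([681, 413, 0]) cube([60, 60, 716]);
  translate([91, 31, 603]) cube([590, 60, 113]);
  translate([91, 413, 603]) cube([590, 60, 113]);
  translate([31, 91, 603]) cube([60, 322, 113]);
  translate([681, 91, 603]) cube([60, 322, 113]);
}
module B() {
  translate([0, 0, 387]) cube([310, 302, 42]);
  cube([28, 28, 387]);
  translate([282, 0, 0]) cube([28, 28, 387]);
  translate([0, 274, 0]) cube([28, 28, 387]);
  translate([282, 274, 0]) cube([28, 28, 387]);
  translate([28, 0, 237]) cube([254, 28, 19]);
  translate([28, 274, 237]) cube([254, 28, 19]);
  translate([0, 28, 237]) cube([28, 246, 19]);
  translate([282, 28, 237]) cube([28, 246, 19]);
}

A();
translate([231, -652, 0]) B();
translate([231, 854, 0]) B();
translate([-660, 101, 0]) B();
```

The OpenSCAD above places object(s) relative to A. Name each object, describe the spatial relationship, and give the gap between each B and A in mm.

A is a table. B is a stool. Three stools sit around the table at the −y, +y, −x sides. The gap between each stool and the table is 350 mm.

Each stool's nearest face is 350 mm from the table's bounding box.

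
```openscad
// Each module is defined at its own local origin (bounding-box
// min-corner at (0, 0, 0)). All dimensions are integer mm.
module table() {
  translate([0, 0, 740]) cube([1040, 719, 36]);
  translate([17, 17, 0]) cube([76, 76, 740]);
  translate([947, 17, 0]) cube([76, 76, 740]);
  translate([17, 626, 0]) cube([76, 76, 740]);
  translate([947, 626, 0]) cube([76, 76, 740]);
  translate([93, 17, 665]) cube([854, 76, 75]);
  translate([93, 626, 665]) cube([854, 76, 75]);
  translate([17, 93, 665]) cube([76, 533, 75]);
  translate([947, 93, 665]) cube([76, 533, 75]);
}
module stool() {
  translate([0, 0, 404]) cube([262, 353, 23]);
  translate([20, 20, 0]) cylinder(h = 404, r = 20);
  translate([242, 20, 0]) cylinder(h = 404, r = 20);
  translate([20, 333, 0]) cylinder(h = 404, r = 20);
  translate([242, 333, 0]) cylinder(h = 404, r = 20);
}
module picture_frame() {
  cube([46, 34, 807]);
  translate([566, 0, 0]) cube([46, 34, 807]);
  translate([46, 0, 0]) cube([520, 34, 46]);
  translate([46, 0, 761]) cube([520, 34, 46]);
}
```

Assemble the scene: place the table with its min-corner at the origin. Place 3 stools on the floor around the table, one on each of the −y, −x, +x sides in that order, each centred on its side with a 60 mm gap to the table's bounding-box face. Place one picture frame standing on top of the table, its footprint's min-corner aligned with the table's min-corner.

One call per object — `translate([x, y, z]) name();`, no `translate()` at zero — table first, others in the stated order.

table();
translate([389, -413, 0]) stool();
translate([-322, 183, 0]) stool();
translate([1100, 183, 0]) stool();
translate([0, 0, 776]) picture_frame();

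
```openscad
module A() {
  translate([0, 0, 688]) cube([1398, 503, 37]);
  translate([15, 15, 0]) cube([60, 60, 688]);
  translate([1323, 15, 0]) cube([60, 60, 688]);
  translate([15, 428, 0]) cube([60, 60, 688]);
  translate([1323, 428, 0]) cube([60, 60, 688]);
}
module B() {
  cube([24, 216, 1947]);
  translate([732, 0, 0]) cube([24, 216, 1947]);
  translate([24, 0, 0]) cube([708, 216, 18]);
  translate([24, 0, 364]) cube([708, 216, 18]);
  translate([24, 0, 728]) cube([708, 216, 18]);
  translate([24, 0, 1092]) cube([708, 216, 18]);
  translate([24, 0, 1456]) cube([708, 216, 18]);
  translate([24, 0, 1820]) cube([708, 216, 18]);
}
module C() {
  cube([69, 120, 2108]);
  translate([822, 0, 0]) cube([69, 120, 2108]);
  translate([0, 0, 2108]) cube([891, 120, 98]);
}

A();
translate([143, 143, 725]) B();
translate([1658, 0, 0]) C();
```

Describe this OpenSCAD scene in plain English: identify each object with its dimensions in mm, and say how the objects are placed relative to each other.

A is a table with a 1398×503 mm rectangular top, 37 mm thick, top surface at z = 725 mm, supported by four 60×60 mm square legs, each inset 15 mm from the nearest pair of top edges, running from the floor.

B is a bookshelf 756 mm wide overall, 216 mm deep and 1947 mm tall. The two sides are 24 mm thick vertical panels. 6 horizontal shelves of 18 mm thickness span between the inner faces of the sides; the lowest shelf sits on the floor and shelves are stacked with a clear vertical gap of 346 mm between each pair.

C is a door frame. The clear opening is 753 mm wide and 2108 mm high. Two 69 mm wide jambs, 120 mm deep, stand either side of the opening from the floor to the top of the opening. A 98 mm thick head sits across the top of both jambs, spanning the full outside width of the frame.

The bookshelf is on top of the table. The door frame is on the floor beside the table on its +x side.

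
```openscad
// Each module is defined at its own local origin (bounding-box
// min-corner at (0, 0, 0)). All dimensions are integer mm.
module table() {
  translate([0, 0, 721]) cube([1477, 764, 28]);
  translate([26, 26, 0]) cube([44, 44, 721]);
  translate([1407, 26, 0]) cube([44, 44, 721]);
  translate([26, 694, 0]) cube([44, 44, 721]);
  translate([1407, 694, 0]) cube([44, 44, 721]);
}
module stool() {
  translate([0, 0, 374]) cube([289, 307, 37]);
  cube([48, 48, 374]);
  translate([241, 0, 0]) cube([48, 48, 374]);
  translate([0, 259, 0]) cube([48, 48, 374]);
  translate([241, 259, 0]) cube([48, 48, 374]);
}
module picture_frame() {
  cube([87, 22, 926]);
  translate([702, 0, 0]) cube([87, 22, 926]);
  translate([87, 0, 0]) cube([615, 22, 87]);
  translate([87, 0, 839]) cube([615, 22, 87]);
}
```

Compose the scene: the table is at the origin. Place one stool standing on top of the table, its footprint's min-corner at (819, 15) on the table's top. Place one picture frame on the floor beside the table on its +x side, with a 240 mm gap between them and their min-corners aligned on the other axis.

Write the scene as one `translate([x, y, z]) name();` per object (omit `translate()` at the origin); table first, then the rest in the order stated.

table();
translate([819, 15, 749]) stool();
translate([1717, 0, 0]) picture_frame();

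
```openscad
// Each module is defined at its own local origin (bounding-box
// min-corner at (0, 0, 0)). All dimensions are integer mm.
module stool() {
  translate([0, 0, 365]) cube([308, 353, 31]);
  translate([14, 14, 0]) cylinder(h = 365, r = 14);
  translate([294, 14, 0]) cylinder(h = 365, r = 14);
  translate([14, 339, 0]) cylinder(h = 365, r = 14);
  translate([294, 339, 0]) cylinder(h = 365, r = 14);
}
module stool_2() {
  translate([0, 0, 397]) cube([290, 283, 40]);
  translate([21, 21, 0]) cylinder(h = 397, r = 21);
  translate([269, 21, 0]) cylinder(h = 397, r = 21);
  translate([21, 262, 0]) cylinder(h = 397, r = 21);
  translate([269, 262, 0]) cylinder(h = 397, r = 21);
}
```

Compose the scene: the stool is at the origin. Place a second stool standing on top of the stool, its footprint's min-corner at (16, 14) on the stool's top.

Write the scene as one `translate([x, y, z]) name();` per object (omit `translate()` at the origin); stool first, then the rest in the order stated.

stool();
translate([16, 14, 396]) stool_2();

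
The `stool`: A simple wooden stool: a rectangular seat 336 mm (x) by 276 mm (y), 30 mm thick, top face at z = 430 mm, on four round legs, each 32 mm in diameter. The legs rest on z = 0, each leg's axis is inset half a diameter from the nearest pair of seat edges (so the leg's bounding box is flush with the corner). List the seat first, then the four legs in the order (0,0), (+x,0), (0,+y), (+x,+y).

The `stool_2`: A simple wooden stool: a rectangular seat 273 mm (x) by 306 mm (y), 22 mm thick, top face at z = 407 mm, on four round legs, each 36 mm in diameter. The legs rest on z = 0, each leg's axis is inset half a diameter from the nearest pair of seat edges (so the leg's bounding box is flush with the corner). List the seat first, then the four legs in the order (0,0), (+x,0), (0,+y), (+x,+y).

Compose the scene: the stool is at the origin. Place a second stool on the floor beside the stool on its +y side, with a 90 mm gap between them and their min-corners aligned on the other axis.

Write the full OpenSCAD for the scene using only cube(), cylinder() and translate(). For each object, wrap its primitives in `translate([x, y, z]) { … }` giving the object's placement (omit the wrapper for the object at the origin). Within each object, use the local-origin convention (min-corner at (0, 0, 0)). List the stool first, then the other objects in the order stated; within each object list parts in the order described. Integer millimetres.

translate([0, 0, 400]) cube([336, 276, 30]);
translate([16, 16, 0]) cylinder(h = 400, r = 16);
translate([320, 16, 0]) cylinder(h = 400, r = 16);
translate([16, 260, 0]) cylinder(h = 400, r = 16);
translate([320, 260, 0]) cylinder(h = 400, r = 16);
translate([0, 366, 0]) {
  translate([0, 0, 385]) cube([273, 306, 22]);
  translate([18, 18, 0]) cylinder(h = 385, r = 18);
  translate([255, 18, 0]) cylinder(h = 385, r = 18);
  translate([18, 288, 0]) cylinder(h = 385, r = 18);
  translate([255, 288, 0]) cylinder(h = 385, r = 18);
}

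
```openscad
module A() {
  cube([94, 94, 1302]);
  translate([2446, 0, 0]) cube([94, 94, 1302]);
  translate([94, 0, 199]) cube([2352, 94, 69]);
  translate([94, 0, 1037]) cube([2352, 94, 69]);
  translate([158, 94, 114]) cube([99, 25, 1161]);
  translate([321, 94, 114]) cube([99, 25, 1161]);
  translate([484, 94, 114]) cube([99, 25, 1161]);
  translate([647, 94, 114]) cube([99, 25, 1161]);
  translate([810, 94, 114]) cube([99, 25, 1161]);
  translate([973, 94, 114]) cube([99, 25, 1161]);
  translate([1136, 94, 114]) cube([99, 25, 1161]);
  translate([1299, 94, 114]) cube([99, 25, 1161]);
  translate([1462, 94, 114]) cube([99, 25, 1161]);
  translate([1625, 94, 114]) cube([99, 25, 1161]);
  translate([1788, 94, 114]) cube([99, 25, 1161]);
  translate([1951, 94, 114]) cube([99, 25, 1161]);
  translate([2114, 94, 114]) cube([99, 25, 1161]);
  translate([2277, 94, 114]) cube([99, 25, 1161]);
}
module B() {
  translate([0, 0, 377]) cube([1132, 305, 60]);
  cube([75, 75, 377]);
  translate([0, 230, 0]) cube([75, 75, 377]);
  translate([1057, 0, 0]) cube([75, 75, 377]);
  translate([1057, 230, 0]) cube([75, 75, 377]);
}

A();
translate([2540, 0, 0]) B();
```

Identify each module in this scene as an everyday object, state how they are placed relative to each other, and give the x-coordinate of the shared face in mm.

The fence section's +x face and the bench's −x face are both at x = 2540 mm.

A is a fence section. B is a bench. The bench is against the fence section's +x side, with their −y faces flush. The x-coordinate of the shared face is 2540 mm.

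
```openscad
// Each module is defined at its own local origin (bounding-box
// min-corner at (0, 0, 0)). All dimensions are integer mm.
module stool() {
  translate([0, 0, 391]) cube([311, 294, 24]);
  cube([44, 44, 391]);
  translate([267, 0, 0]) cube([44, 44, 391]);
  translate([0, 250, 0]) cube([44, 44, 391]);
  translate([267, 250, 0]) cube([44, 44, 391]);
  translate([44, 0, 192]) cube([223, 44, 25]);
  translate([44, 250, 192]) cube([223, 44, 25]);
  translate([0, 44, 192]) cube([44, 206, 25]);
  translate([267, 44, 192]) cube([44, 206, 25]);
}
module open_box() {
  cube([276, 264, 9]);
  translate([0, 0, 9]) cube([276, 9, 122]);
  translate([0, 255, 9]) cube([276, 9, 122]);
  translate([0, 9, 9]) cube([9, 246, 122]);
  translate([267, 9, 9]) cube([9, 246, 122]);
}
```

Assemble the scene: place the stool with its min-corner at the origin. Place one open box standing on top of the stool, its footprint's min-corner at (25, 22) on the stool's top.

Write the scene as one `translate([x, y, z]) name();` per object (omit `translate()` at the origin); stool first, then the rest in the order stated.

stool();
translate([25, 22, 415]) open_box();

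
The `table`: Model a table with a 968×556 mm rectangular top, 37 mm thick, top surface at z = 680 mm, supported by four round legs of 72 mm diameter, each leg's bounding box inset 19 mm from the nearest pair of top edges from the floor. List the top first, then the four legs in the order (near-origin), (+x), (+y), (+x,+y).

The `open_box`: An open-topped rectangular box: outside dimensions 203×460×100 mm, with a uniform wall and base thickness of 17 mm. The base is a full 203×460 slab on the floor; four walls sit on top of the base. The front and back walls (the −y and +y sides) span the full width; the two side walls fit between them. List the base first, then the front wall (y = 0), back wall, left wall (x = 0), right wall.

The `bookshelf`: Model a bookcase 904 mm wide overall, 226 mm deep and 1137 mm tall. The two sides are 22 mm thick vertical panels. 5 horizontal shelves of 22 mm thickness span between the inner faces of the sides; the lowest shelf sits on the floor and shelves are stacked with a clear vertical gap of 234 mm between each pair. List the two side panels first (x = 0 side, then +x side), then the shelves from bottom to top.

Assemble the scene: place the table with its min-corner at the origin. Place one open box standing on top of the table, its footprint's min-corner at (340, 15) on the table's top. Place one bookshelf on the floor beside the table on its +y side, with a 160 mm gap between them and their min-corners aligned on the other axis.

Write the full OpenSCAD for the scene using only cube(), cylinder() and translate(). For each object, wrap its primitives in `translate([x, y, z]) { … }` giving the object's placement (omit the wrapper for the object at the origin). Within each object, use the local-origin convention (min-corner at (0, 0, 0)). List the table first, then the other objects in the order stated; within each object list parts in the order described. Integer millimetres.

translate([0, 0, 643]) cube([968, 556, 37]);
translate([55, 55, 0]) cylinder(h = 643, r = 36);
translate([913, 55, 0]) cylinder(h = 643, r = 36);
translate([55, 501, 0]) cylinder(h = 643, r = 36);
translate([913, 501, 0]) cylinder(h = 643, r = 36);
translate([340, 15, 680]) {
  cube([203, 460, 17]);
  translate([0, 0, 17]) cube([203, 17, 83]);
  translate([0, 443, 17]) cube([203, 17, 83]);
  translate([0, 17, 17]) cube([17, 426, 83]);
  translate([186, 17, 17]) cube([17, 426, 83]);
}
translate([0, 716, 0]) {
  cube([22, 226, 1137]);
  translate([882, 0, 0]) cube([22, 226, 1137]);
  translate([22, 0, 0]) cube([860, 226, 22]);
  translate([22, 0, 256]) cube([860, 226, 22]);
  translate([22, 0, 512]) cube([860, 226, 22]);
  translate([22, 0, 768]) cube([860, 226, 22]);
  translate([22, 0, 1024]) cube([860, 226, 22]);
}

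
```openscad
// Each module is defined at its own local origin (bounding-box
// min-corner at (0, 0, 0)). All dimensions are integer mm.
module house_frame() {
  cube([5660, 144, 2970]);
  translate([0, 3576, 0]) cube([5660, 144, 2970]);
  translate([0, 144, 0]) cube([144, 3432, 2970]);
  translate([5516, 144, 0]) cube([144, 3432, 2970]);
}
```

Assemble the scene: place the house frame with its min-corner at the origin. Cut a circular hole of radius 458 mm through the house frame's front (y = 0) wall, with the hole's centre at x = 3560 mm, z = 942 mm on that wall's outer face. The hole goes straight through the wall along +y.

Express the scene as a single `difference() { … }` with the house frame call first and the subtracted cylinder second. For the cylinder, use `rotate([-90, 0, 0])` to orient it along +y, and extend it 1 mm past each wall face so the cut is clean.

difference() {
  house_frame();
  translate([3560, -1, 942]) rotate([-90, 0, 0]) cylinder(h = 146, r = 458);
}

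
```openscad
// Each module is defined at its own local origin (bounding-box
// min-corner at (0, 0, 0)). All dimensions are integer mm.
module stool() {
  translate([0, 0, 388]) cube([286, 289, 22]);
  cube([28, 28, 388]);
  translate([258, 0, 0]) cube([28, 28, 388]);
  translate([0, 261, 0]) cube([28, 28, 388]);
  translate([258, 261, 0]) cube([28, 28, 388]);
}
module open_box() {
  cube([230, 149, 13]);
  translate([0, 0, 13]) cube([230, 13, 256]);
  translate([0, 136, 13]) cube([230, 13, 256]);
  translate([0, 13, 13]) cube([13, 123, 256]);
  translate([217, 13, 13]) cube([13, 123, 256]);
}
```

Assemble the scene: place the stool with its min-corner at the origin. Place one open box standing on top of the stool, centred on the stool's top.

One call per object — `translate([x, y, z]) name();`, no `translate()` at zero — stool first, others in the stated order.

stool();
translate([28, 70, 410]) open_box();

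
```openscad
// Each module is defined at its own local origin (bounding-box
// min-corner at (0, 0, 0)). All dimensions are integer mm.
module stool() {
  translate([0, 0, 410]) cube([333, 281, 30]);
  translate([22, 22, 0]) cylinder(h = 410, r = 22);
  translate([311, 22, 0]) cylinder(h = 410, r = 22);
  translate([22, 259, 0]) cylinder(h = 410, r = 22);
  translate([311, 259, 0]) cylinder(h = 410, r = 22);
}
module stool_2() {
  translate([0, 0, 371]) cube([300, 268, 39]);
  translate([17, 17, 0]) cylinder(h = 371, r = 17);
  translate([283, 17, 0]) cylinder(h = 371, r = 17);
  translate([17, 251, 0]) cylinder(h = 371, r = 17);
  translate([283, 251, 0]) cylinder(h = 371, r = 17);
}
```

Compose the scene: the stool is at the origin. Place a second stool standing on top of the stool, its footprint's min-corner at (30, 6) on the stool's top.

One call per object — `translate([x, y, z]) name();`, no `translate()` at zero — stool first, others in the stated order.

stool();
translate([30, 6, 440]) stool_2();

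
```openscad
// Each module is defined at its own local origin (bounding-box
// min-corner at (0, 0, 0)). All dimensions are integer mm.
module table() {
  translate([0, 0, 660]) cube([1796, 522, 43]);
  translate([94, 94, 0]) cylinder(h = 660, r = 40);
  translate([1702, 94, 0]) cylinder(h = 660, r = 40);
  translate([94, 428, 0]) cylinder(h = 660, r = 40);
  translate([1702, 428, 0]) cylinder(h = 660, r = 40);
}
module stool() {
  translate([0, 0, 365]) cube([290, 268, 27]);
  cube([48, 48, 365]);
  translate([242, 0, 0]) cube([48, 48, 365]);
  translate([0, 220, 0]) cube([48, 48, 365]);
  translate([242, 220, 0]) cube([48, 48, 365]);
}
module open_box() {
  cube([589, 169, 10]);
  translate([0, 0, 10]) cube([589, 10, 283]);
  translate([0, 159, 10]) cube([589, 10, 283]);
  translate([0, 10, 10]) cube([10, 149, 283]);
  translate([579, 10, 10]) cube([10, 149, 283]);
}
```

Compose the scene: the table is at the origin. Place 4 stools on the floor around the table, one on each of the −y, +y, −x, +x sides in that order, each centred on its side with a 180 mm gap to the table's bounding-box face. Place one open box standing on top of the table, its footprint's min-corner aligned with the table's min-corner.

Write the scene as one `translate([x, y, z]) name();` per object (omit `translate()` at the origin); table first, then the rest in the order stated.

table();
translate([753, -448, 0]) stool();
translate([753, 702, 0]) stool();
translate([-470, 127, 0]) stool();
translate([1976, 127, 0]) stool();
translate([0, 0, 703]) open_box();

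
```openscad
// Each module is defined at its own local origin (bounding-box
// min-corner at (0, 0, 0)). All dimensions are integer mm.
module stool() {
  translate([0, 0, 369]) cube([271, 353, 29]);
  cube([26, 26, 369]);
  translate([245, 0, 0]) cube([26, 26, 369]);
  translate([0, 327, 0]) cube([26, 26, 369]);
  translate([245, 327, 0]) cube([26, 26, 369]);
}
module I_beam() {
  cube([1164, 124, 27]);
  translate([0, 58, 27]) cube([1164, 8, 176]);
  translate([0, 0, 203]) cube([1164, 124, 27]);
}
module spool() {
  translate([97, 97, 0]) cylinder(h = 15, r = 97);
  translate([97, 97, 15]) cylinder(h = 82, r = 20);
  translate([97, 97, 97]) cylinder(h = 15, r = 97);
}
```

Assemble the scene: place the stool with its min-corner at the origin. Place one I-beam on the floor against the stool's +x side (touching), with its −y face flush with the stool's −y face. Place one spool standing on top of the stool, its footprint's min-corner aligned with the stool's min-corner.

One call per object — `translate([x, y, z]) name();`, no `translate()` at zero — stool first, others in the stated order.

stool();
translate([271, 0, 0]) I_beam();
translate([0, 0, 398]) spool();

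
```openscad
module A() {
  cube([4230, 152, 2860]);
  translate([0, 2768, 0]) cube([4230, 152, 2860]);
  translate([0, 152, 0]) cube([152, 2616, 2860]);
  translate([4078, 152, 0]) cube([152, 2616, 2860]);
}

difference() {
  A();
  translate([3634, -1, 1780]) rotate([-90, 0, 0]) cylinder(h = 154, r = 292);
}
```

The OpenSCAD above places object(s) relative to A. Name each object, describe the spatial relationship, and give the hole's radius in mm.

The subtracted cylinder has r = 292 mm.

A is a house frame. The house frame has a circular hole through its front wall. The hole's radius is 292 mm.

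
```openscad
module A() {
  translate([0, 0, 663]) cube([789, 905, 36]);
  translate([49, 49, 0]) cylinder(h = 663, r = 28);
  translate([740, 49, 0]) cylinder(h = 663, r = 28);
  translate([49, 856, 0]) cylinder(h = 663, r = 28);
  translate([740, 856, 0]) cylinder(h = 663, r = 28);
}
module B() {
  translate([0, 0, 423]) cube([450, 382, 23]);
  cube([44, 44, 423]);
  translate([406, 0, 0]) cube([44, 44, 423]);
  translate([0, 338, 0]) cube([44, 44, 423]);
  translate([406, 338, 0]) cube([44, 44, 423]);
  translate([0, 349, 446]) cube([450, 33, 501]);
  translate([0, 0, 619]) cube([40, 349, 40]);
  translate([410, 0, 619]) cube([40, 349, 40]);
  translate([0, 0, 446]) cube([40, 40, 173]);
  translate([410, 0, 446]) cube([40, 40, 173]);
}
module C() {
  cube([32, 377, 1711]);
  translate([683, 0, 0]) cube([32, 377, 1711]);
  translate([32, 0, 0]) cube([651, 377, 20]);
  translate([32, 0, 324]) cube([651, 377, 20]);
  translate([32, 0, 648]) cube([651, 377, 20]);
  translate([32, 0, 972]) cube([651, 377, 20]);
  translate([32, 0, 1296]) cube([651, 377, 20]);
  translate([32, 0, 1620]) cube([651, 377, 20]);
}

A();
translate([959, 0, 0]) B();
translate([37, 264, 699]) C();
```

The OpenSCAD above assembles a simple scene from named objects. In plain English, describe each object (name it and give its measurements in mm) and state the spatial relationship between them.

A is a rectangular dining table. The top is 789×905×36 mm with its upper surface at z = 699 mm. It stands on four round legs of 56 mm diameter, each leg's bounding box inset 21 mm from the nearest pair of top edges, running from the floor to the underside of the top.

B is a chair. The seat is a 450×382×23 mm slab with its top at z = 446 mm, on four 44×44 mm corner legs (flush with the seat edges, standing on z = 0). A flat backrest 33 mm thick, 501 mm tall, spans the full seat width and rises from the seat top along its +y edge, rear face flush with the rear of the seat. Two armrests of 40×40 mm section run along each side from the seat's front edge to the front of the backrest, top faces 213 mm above the seat top and outer faces flush with the seat's x-edges; a 40×40 mm post under the front of each armrest stands on the seat at the front corner.

C is an open bookshelf. Two side panels, each 32 mm thick, 377 mm deep and 1711 mm tall, stand 715 mm apart (outside-to-outside). Between them sit 6 shelves, each 20 mm thick and 377 mm deep, spanning the full gap between the sides. The bottom shelf rests on the floor (its underside at z = 0) and the clear gap between one shelf's top and the next shelf's underside is 304 mm.

The chair is on the floor beside the table on its +x side. The bookshelf is on top of the table, centred.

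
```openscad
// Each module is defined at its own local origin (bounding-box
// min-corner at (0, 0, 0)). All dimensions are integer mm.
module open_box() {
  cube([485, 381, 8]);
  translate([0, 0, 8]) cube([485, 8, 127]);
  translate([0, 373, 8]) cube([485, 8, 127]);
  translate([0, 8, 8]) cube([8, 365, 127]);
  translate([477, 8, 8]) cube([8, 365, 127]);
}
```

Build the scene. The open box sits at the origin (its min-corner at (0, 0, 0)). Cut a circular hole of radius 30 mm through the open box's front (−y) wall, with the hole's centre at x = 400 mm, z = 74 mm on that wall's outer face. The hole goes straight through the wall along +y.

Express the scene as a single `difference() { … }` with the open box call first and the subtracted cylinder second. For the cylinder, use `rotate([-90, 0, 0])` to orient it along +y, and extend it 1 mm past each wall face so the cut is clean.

difference() {
  open_box();
  translate([400, -1, 74]) rotate([-90, 0, 0]) cylinder(h = 10, r = 30);
}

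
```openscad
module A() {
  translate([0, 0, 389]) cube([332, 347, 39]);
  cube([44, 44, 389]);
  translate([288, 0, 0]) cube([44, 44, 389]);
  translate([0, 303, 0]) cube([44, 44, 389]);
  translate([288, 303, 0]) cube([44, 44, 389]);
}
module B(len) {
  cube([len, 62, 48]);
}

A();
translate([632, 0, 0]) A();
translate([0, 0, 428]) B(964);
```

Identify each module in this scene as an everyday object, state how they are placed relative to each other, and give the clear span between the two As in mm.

A is a stool. B is a beam. A beam spans the tops of two stools. The clear span between the two stools is 300 mm.

Second stool starts at x = 632; first ends at x = 332; clear span = 632 − 332 = 300 mm.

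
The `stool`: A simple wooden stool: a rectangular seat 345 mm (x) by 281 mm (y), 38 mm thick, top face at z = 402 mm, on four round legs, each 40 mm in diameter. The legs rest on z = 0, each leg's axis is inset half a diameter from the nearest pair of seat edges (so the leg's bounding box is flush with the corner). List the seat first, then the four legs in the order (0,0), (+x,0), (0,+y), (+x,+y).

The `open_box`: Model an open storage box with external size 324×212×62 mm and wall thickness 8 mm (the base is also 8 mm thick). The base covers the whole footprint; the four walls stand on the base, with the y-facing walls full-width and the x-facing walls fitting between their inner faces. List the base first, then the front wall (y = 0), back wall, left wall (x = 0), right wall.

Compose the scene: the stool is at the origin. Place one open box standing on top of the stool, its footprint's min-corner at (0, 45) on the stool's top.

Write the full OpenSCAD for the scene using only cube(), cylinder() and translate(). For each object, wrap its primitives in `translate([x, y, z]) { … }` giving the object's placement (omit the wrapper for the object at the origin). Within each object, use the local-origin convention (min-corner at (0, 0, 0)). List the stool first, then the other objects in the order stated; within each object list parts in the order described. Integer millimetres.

translate([0, 0, 364]) cube([345, 281, 38]);
translate([20, 20, 0]) cylinder(h = 364, r = 20);
translate([325, 20, 0]) cylinder(h = 364, r = 20);
translate([20, 261, 0]) cylinder(h = 364, r = 20);
translate([325, 261, 0]) cylinder(h = 364, r = 20);
translate([0, 45, 402]) {
  cube([324, 212, 8]);
  translate([0, 0, 8]) cube([324, 8, 54]);
  translate([0, 204, 8]) cube([324, 8, 54]);
  translate([0, 8, 8]) cube([8, 196, 54]);
  translate([316, 8, 8]) cube([8, 196, 54]);
}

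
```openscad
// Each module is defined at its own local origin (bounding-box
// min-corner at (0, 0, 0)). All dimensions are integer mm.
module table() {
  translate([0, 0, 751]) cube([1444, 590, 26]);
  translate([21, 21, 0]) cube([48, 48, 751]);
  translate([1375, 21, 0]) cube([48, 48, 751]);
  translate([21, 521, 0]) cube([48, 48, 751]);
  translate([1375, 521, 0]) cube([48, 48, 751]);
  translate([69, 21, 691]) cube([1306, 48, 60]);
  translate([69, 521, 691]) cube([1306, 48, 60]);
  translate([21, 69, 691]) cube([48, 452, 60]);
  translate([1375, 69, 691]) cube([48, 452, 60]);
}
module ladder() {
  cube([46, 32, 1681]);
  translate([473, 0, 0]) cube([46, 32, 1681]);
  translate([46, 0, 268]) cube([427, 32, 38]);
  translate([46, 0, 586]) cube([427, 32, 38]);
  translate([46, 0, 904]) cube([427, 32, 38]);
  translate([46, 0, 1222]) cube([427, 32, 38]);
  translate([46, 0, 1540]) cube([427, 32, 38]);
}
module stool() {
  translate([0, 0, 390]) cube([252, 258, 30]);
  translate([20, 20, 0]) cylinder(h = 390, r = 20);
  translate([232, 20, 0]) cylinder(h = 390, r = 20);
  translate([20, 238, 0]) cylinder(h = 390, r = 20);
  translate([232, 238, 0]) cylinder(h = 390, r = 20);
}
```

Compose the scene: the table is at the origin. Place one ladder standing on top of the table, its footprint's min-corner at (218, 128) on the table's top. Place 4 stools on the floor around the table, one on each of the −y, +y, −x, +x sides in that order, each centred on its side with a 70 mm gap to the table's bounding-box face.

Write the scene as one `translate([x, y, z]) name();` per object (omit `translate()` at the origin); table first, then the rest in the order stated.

table();
translate([218, 128, 777]) ladder();
translate([596, -328, 0]) stool();
translate([596, 660, 0]) stool();
translate([-322, 166, 0]) stool();
translate([1514, 166, 0]) stool();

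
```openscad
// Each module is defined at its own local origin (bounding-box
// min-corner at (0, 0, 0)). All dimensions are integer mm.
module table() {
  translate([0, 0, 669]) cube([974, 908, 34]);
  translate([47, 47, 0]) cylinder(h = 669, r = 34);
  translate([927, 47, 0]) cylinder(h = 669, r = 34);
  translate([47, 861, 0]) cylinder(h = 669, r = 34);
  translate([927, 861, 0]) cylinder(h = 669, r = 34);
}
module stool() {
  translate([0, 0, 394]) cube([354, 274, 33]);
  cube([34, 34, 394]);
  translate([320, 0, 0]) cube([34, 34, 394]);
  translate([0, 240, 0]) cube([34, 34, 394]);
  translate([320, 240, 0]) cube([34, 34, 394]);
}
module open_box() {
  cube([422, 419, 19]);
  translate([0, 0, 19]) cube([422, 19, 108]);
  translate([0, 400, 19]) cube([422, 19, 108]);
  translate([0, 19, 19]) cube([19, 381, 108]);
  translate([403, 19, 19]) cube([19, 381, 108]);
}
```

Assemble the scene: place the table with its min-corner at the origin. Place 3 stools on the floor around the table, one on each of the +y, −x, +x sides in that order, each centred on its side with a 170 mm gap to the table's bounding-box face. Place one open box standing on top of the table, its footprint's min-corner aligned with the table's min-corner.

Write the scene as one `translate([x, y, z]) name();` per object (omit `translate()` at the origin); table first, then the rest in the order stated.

table();
translate([310, 1078, 0]) stool();
translate([-524, 317, 0]) stool();
translate([1144, 317, 0]) stool();
translate([0, 0, 703]) open_box();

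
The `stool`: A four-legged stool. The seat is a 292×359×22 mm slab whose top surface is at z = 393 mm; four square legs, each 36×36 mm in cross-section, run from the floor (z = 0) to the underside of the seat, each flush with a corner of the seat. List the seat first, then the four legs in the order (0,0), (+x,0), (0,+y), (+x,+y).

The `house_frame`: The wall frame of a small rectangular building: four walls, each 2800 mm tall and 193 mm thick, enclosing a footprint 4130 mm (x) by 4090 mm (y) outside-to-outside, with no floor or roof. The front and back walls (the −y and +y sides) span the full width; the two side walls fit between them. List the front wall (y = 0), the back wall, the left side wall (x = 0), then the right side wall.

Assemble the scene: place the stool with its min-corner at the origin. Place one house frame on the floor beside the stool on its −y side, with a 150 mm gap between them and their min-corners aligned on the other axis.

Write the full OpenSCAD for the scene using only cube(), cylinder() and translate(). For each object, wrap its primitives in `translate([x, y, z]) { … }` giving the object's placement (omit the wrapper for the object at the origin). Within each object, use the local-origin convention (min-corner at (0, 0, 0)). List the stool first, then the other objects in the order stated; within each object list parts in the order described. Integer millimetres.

translate([0, 0, 371]) cube([292, 359, 22]);
cube([36, 36, 371]);
translate([256, 0, 0]) cube([36, 36, 371]);
translate([0, 323, 0]) cube([36, 36, 371]);
translate([256, 323, 0]) cube([36, 36, 371]);
translate([0, -4240, 0]) {
  cube([4130, 193, 2800]);
  translate([0, 3897, 0]) cube([4130, 193, 2800]);
  translate([0, 193, 0]) cube([193, 3704, 2800]);
  translate([3937, 193, 0]) cube([193, 3704, 2800]);
}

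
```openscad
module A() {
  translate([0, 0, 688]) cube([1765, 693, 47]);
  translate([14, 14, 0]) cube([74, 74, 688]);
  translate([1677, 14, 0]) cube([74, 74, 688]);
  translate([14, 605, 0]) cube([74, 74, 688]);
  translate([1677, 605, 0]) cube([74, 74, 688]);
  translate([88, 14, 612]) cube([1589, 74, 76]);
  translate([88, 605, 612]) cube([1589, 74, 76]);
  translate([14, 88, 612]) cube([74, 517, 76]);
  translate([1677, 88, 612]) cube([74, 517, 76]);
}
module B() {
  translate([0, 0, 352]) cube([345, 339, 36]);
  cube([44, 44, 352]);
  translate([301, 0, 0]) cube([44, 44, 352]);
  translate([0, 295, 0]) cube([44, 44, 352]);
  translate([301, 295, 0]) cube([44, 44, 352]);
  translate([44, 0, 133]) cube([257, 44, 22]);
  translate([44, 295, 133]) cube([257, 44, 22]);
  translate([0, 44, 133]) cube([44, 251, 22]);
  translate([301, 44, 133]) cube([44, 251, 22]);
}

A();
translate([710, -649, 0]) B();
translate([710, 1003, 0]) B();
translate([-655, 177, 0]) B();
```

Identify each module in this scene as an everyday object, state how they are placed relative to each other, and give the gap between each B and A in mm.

A is a table. B is a stool. Three stools sit around the table at the −y, +y, −x sides. The gap between each stool and the table is 310 mm.

Each stool's nearest face is 310 mm from the table's bounding box.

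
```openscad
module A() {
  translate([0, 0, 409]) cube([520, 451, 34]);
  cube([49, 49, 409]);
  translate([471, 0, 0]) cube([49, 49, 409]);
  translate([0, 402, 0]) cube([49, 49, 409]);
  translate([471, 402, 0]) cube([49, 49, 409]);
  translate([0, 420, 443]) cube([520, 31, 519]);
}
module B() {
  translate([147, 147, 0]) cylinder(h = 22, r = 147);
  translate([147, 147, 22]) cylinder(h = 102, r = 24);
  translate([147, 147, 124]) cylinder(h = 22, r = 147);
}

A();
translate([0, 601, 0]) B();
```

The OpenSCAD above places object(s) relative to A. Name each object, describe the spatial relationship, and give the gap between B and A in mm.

The spool's nearest face is 150 mm from the chair's +y face.

A is a chair. B is a spool. The spool is on the floor beside the chair on its +y side. The gap between the spool and the chair is 150 mm.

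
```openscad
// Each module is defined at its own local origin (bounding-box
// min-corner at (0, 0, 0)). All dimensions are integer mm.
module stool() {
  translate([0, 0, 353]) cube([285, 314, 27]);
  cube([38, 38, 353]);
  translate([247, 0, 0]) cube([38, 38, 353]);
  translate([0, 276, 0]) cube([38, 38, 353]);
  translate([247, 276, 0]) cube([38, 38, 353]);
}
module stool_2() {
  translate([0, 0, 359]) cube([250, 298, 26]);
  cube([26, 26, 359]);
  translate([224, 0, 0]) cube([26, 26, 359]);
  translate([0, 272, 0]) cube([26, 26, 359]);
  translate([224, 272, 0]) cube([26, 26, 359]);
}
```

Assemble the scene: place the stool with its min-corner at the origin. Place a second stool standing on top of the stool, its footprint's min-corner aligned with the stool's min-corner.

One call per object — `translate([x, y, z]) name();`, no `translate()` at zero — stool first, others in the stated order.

stool();
translate([0, 0, 380]) stool_2();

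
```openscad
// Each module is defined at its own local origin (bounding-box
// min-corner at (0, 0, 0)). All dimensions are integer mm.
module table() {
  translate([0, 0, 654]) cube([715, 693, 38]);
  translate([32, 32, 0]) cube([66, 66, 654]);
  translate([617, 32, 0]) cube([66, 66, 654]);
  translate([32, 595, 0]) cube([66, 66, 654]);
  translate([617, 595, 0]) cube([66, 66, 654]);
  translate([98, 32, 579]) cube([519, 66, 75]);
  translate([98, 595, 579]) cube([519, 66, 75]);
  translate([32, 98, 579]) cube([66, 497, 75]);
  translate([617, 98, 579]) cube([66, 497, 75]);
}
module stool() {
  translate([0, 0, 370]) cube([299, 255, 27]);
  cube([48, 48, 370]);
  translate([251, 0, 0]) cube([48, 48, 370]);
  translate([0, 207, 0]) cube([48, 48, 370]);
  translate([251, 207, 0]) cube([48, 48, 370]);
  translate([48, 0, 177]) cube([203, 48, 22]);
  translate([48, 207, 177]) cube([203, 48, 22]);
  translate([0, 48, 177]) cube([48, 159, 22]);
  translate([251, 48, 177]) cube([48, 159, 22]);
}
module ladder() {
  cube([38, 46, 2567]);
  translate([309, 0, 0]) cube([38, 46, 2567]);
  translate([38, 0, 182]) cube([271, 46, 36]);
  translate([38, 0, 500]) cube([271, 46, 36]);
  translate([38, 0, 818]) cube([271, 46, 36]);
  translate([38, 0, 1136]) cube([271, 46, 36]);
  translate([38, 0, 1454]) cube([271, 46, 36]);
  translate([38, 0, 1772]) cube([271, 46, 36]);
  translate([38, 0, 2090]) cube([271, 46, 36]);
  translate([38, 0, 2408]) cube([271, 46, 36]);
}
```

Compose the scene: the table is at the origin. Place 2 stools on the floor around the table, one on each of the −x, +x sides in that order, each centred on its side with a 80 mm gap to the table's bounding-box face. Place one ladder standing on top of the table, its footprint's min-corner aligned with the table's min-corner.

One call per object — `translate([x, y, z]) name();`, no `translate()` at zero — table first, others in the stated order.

table();
translate([-379, 219, 0]) stool();
translate([795, 219, 0]) stool();
translate([0, 0, 692]) ladder();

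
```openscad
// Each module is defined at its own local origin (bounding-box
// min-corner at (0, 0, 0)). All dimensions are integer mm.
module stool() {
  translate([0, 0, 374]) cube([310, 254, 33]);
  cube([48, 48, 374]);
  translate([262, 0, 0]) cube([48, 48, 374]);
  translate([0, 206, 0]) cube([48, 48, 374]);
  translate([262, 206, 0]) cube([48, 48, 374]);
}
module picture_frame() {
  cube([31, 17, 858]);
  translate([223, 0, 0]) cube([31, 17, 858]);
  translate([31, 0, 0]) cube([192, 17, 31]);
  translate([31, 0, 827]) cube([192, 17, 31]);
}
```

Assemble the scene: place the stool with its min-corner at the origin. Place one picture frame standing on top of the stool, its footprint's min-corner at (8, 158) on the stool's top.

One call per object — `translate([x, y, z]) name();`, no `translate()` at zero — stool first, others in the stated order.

stool();
translate([8, 158, 407]) picture_frame();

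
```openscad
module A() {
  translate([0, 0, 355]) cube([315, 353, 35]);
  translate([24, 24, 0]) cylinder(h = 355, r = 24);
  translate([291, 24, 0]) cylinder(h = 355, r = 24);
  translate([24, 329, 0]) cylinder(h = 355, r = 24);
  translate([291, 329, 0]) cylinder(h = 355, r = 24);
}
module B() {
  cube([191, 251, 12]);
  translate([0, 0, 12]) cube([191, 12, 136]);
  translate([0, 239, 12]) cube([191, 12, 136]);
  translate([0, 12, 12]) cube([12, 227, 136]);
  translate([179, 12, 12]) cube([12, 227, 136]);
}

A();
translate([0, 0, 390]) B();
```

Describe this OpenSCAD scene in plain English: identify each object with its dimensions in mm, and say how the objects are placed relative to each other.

A is a simple wooden stool: a rectangular seat 315 mm (x) by 353 mm (y), 35 mm thick, top face at z = 390 mm, on four round legs, each 48 mm in diameter. The legs rest on z = 0, each leg's axis is inset half a diameter from the nearest pair of seat edges (so the leg's bounding box is flush with the corner).

B is an open storage box with external size 191×251×148 mm and wall thickness 12 mm (the base is also 12 mm thick). The base covers the whole footprint; the four walls stand on the base, with the y-facing walls full-width and the x-facing walls fitting between their inner faces.

The open box is on top of the stool.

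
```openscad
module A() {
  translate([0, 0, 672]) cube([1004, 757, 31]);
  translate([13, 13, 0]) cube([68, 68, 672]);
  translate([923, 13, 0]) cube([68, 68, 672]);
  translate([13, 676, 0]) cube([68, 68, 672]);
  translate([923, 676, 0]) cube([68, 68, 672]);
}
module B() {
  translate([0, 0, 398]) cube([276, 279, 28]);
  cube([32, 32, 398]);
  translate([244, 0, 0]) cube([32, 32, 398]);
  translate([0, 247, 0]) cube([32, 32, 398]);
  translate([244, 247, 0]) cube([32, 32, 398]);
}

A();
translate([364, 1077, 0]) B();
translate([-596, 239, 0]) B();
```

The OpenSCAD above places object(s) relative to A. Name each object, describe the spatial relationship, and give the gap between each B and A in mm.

A is a table. B is a stool. Two stools sit around the table at the +y, −x sides. The gap between each stool and the table is 320 mm.

Each stool's nearest face is 320 mm from the table's bounding box.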